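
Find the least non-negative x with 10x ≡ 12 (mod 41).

34

The inverse of 10 mod 41 is 37 (since 10·37 = 370 ≡ 1).
Multiplying both sides by 37: x ≡ 37·12 = 444 ≡ 34 (mod 41).
Check: 10·34 = 340 = 8·41 + 12.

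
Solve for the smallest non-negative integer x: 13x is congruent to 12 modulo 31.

20

The inverse of 13 mod 31 is 12 (since 13·12 = 156 ≡ 1).
Multiplying both sides by 12: x ≡ 12·12 = 144 ≡ 20 (mod 31).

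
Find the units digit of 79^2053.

9

Powers of 9 mod 10 repeat with period 2: 9, 1.
2053 mod 2 = 1, so the last digit matches 9^1 = 9.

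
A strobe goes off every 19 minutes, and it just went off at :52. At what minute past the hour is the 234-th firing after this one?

58

234·19 = 4446.
4446 − 74·60 = 6, so 4446 ≡ 6 (mod 60).
(52 + 6) mod 60 = 58.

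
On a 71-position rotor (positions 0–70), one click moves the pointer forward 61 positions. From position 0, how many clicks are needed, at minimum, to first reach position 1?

7

61·7 = 427 = 6·71 + 1, so 61⁻¹ ≡ 7 (mod 71).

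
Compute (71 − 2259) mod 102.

56

2259 = 22·102 + 15, so 2259 mod 102 = 15.
(71 − 15) mod 102 = 56.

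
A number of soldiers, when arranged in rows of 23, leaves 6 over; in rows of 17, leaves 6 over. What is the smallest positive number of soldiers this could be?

Since 17·19 ≡ 1 (mod 23), take x = 6 + 17·((6−6)·19 mod 23) = 6 + 17·0 = 6.
Check: 6 mod 23 = 6, 6 mod 17 = 6.

6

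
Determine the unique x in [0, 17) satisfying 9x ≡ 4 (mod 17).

8

9⁻¹ ≡ 2 (mod 17) because 9·2 = 18 = 1·17 + 1.
So x ≡ 2·4 = 8 ≡ 8 (mod 17).
Check: 9·8 = 72 = 4·17 + 4.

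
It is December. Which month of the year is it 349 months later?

349 = 29·12 + 1, so 349 mod 12 = 1.
December + 1 month → January.

January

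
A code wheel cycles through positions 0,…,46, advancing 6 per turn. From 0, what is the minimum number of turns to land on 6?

1

The inverse of 6 mod 47 is 8 (since 6·8 = 48 ≡ 1).
Multiplying both sides by 8: x ≡ 8·6 = 48 ≡ 1 (mod 47).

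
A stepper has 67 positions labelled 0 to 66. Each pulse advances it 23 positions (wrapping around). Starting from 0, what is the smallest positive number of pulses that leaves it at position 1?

67 = 2·23 + 21
23 = 1·21 + 2
21 = 10·2 + 1
2 = 2·1 + 0
Back-substituting gives 23·35 ≡ 1 (mod 67).

35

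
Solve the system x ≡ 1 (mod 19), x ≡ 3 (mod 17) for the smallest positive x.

20

x ≡ 3 (mod 17) gives x ∈ {3, 20}.
The first of these with x mod 19 = 1 is 20.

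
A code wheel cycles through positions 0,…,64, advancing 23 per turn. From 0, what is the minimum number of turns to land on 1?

17

23⁻¹ ≡ 17 (mod 65) because 23·17 = 391 = 6·65 + 1.
Multiplying both sides by 17: x ≡ 17·1 = 17 ≡ 17 (mod 65).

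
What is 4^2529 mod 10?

4

The units digit of 4^n cycles with period 2: 4, 6, …
2529 leaves remainder 1 on division by 2, so 4^2529 ends in 4.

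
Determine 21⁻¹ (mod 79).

64

21·64 = 1344 = 17·79 + 1, so 21⁻¹ ≡ 64 (mod 79).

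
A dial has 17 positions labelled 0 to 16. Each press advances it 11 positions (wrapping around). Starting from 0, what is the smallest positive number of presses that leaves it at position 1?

11·14 = 154 = 9·17 + 1, so 11⁻¹ ≡ 14 (mod 17).

14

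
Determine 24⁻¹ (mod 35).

35 = 1·24 + 11
24 = 2·11 + 2
11 = 5·2 + 1
2 = 2·1 + 0
Back-substituting gives 24·19 ≡ 1 (mod 35).

19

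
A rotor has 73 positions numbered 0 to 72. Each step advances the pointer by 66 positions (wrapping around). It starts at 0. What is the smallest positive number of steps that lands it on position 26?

66⁻¹ ≡ 52 (mod 73) because 66·52 = 3432 = 47·73 + 1.
So x ≡ 52·26 = 1352 ≡ 38 (mod 73).

38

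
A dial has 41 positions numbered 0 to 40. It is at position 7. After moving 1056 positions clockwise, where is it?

1056 = 25·41 + 31, so 1056 mod 41 = 31.
(7 + 31) mod 41 = 38.

38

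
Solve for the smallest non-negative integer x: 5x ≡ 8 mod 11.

5⁻¹ ≡ 9 (mod 11) because 5·9 = 45 = 4·11 + 1.
Multiplying both sides by 9: x ≡ 9·8 = 72 ≡ 6 (mod 11).

6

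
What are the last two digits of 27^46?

Successive squares of 27 mod 100: 27^1≡27, 27^2≡29, 27^4≡41, 27^8≡81, 27^16≡61, 27^32≡21.
46 = 2 + 4 + 8 + 32, so 27^46 ≡ 29·41·81·21 ≡ 89 (mod 100).

89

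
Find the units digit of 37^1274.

9

Powers of 7 mod 10 repeat with period 4: 7, 9, 3, 1.
1274 mod 4 = 2, so the last digit matches 7^2 = 9.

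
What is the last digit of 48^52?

6

The units digit of 48^n cycles with period 4: 8, 4, 2, 6, …
52 leaves remainder 0 on division by 4, so 48^52 ends in 6.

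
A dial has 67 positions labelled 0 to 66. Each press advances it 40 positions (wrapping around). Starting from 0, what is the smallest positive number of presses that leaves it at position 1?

40·62 = 2480 = 37·67 + 1, so 40⁻¹ ≡ 62 (mod 67).

62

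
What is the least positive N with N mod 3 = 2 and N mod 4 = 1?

Since 4·1 ≡ 1 (mod 3), take x = 1 + 4·((2−1)·1 mod 3) = 1 + 4·1 = 5.
Check: 5 mod 3 = 2, 5 mod 4 = 1.

5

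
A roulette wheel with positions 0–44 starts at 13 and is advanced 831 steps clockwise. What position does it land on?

34

831 mod 45 = 21 (since 18·45 = 810).
(13 + 21) mod 45 = 34.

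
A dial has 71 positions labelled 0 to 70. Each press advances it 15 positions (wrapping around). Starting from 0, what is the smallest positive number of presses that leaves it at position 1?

19

71 = 4·15 + 11
15 = 1·11 + 4
11 = 2·4 + 3
4 = 1·3 + 1
3 = 3·1 + 0
Back-substituting gives 15·19 ≡ 1 (mod 71).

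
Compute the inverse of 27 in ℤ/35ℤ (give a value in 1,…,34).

35 = 1·27 + 8
27 = 3·8 + 3
8 = 2·3 + 2
3 = 1·2 + 1
2 = 2·1 + 0
Back-substituting gives 27·13 ≡ 1 (mod 35).

13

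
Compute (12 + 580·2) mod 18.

2

580·2 = 1160.
Dividing 1160 by 18 gives quotient 64 and remainder 8.
(12 + 8) mod 18 = 2.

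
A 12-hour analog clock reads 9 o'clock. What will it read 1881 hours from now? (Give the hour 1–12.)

6

1881 = 156·12 + 9, so 1881 mod 12 = 9.
9 + 9 → 6 on a 12-hour dial.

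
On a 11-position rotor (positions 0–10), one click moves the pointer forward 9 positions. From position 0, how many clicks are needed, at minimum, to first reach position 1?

5

11 = 1·9 + 2
9 = 4·2 + 1
2 = 2·1 + 0
Back-substituting gives 9·5 ≡ 1 (mod 11).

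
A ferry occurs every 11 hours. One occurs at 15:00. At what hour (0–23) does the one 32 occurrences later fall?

7

32·11 = 352.
Dividing 352 by 24 gives quotient 14 and remainder 16.
(15 + 16) mod 24 = 7.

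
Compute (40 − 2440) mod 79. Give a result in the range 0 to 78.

49

2440 mod 79 = 70 (since 30·79 = 2370).
(40 − 70) mod 79 = 49.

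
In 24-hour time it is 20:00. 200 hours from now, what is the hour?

4

Dividing 200 by 24 gives quotient 8 and remainder 8.
(20 + 8) mod 24 = 4.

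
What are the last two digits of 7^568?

01

Square-and-reduce mod 100: 7^1≡7, 7^2≡49, 7^4≡1, 7^8≡1, 7^16≡1, 7^32≡1, 7^64≡1, 7^128≡1, 7^256≡1, 7^512≡1.
568 = 8 + 16 + 32 + 512, so 7^568 ≡ 1·1·1·1 ≡ 1 (mod 100).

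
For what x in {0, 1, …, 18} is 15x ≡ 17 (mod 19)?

10

The inverse of 15 mod 19 is 14 (since 15·14 = 210 ≡ 1).
Multiplying both sides by 14: x ≡ 14·17 = 238 ≡ 10 (mod 19).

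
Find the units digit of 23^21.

3

Powers of 3 mod 10 repeat with period 4: 3, 9, 7, 1.
21 mod 4 = 1, so the last digit matches 3^1 = 3.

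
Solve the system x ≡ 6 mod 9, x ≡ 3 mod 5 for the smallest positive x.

33

x ≡ 3 (mod 5) gives x ∈ {3, 8, 13, 18, 23, 28, 33}.
The first of these with x mod 9 = 6 is 33.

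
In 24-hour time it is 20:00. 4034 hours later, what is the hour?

4034 = 168·24 + 2, so 4034 mod 24 = 2.
(20 + 2) mod 24 = 22.

22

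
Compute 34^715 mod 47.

By repeated squaring mod 47: 34^1≡34, 34^2≡28, 34^4≡32, 34^8≡37, 34^16≡6, 34^32≡36, 34^64≡27, 34^128≡24, 34^256≡12, 34^512≡3.
715 = 1 + 2 + 8 + 64 + 128 + 512, so 34^715 ≡ 34·28·37·27·24·3 ≡ 28 (mod 47).

28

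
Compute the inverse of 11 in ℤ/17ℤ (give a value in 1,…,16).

14

11·14 = 154 = 9·17 + 1, so 11⁻¹ ≡ 14 (mod 17).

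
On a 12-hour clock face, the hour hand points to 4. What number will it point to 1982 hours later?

1982 − 165·12 = 2, so 1982 ≡ 2 (mod 12).
4 + 2 → 6 on a 12-hour dial.

6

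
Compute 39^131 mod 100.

39

By repeated squaring mod 100: 39^1≡39, 39^2≡21, 39^4≡41, 39^8≡81, 39^16≡61, 39^32≡21, 39^64≡41, 39^128≡81.
Since 131 = 1 + 2 + 128 in binary, 39^131 ≡ 39·21·81 ≡ 39 (mod 100).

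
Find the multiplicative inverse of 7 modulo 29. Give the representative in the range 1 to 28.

29 = 4·7 + 1
7 = 7·1 + 0
Back-substituting gives 7·25 ≡ 1 (mod 29).

25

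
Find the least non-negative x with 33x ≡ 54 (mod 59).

33⁻¹ ≡ 34 (mod 59) because 33·34 = 1122 = 19·59 + 1.
Multiplying both sides by 34: x ≡ 34·54 = 1836 ≡ 7 (mod 59).
Check: 33·7 = 231 = 3·59 + 54.

7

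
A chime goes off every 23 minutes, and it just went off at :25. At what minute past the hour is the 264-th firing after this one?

37

264·23 = 6072.
6072 = 101·60 + 12, so 6072 mod 60 = 12.
(25 + 12) mod 60 = 37.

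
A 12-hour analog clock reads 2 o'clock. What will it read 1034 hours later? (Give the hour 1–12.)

4

1034 mod 12 = 2 (since 86·12 = 1032).
2 + 2 → 4 on a 12-hour dial.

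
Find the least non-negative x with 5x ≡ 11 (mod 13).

10

5⁻¹ ≡ 8 (mod 13) because 5·8 = 40 = 3·13 + 1.
Multiplying both sides by 8: x ≡ 8·11 = 88 ≡ 10 (mod 13).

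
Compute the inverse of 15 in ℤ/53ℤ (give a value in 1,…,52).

53 = 3·15 + 8
15 = 1·8 + 7
8 = 1·7 + 1
7 = 7·1 + 0
Back-substituting gives 15·46 ≡ 1 (mod 53).

46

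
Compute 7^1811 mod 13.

By repeated squaring mod 13: 7^1≡7, 7^2≡10, 7^4≡9, 7^8≡3, 7^16≡9, 7^32≡3, 7^64≡9, 7^128≡3, 7^256≡9, 7^512≡3, 7^1024≡9.
Since 1811 = 1 + 2 + 16 + 256 + 512 + 1024 in binary, 7^1811 ≡ 7·10·9·9·3·9 ≡ 2 (mod 13).

2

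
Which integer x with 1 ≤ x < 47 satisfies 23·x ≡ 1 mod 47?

45

47 = 2·23 + 1
23 = 23·1 + 0
Back-substituting gives 23·45 ≡ 1 (mod 47).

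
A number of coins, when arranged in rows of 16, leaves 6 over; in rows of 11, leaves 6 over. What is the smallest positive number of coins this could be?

x ≡ 6 (mod 11) gives x ∈ {6}.
The first of these with x mod 16 = 6 is 6.

6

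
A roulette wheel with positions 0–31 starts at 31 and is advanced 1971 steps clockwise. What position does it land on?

18

1971 − 61·32 = 19, so 1971 ≡ 19 (mod 32).
(31 + 19) mod 32 = 18.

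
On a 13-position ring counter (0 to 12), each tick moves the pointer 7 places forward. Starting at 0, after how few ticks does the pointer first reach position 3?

6

The inverse of 7 mod 13 is 2 (since 7·2 = 14 ≡ 1).
So x ≡ 2·3 = 6 ≡ 6 (mod 13).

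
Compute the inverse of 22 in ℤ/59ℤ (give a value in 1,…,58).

51

59 = 2·22 + 15
22 = 1·15 + 7
15 = 2·7 + 1
7 = 7·1 + 0
Back-substituting gives 22·51 ≡ 1 (mod 59).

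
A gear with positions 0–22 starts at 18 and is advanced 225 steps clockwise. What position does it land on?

225 − 9·23 = 18, so 225 ≡ 18 (mod 23).
(18 + 18) mod 23 = 13.

13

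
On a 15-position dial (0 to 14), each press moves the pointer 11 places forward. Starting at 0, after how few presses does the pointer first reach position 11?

1

11⁻¹ ≡ 11 (mod 15) because 11·11 = 121 = 8·15 + 1.
So x ≡ 11·11 = 121 ≡ 1 (mod 15).
Check: 11·1 = 11 = 0·15 + 11.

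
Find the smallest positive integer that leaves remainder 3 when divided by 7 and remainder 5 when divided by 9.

x ≡ 3 (mod 7) gives x ∈ {3, 10, 17, 24, 31, 38, 45, 52, …}.
The first of these with x mod 9 = 5 is 59.

59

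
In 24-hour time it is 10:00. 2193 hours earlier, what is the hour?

1

Dividing 2193 by 24 gives quotient 91 and remainder 9.
(10 − 9) mod 24 = 1.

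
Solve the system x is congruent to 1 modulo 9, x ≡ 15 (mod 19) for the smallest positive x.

Since 19·1 ≡ 1 (mod 9), take x = 15 + 19·((1−15)·1 mod 9) = 15 + 19·4 = 91.
Check: 91 mod 9 = 1, 91 mod 19 = 15.

91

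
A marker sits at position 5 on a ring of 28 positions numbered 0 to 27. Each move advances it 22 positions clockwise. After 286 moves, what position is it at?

25

286·22 = 6292.
6292 mod 28 = 20 (since 224·28 = 6272).
(5 + 20) mod 28 = 25.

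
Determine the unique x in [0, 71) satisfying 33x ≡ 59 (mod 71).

The inverse of 33 mod 71 is 28 (since 33·28 = 924 ≡ 1).
Multiplying both sides by 28: x ≡ 28·59 = 1652 ≡ 19 (mod 71).

19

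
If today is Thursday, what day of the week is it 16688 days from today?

16688 = 2384·7 + 0, so 16688 mod 7 = 0.
Thursday + 0 days → Thursday.

Thursday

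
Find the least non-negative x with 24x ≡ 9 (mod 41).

26

The inverse of 24 mod 41 is 12 (since 24·12 = 288 ≡ 1).
Multiplying both sides by 12: x ≡ 12·9 = 108 ≡ 26 (mod 41).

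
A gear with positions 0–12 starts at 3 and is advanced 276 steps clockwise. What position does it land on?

6

Dividing 276 by 13 gives quotient 21 and remainder 3.
(3 + 3) mod 13 = 6.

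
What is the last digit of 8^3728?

6

Last digits of 8^n: 8, 4, 2, 6 (period 4).
3728 leaves remainder 0 on division by 4, so 8^3728 ends in 6.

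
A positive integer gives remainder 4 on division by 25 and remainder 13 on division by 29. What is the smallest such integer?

Since 29·19 ≡ 1 (mod 25), take x = 13 + 29·((4−13)·19 mod 25) = 13 + 29·4 = 129.
Check: 129 mod 25 = 4, 129 mod 29 = 13.

129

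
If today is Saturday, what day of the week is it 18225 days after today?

18225 = 2603·7 + 4, so 18225 mod 7 = 4.
Saturday + 4 days → Wednesday.

Wednesday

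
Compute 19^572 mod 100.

Square-and-reduce mod 100: 19^1≡19, 19^2≡61, 19^4≡21, 19^8≡41, 19^16≡81, 19^32≡61, 19^64≡21, 19^128≡41, 19^256≡81, 19^512≡61.
Since 572 = 4 + 8 + 16 + 32 + 512 in binary, 19^572 ≡ 21·41·81·61·61 ≡ 61 (mod 100).

61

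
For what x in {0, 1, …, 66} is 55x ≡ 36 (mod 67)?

64

The inverse of 55 mod 67 is 39 (since 55·39 = 2145 ≡ 1).
Multiplying both sides by 39: x ≡ 39·36 = 1404 ≡ 64 (mod 67).
Check: 55·64 = 3520 = 52·67 + 36.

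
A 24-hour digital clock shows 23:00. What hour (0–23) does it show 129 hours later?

129 = 5·24 + 9, so 129 mod 24 = 9.
(23 + 9) mod 24 = 8.

8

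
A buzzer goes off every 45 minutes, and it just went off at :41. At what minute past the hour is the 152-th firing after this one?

152·45 = 6840.
6840 − 114·60 = 0, so 6840 ≡ 0 (mod 60).
(41 + 0) mod 60 = 41.

41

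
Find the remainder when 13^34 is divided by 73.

Square-and-reduce mod 73: 13^1≡13, 13^2≡23, 13^4≡18, 13^8≡32, 13^16≡2, 13^32≡4.
34 = 2 + 32, so 13^34 ≡ 23·4 ≡ 19 (mod 73).

19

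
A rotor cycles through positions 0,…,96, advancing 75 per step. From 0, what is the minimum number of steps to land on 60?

75⁻¹ ≡ 22 (mod 97) because 75·22 = 1650 = 17·97 + 1.
Multiplying both sides by 22: x ≡ 22·60 = 1320 ≡ 59 (mod 97).

59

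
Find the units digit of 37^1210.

Last digits of 7^n: 7, 9, 3, 1 (period 4).
1210 leaves remainder 2 on division by 4, so 37^1210 ends in 9.

9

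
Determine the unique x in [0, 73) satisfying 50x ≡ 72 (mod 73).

54

50⁻¹ ≡ 19 (mod 73) because 50·19 = 950 = 13·73 + 1.
So x ≡ 19·72 = 1368 ≡ 54 (mod 73).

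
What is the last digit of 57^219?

3

Last digits of 7^n: 7, 9, 3, 1 (period 4).
219 mod 4 = 3, so the last digit matches 7^3 = 3.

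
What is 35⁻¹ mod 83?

19

35·19 = 665 = 8·83 + 1, so 35⁻¹ ≡ 19 (mod 83).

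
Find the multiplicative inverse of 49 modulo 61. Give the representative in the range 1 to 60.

49·5 = 245 = 4·61 + 1, so 49⁻¹ ≡ 5 (mod 61).

5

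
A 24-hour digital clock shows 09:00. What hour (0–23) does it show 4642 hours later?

4642 mod 24 = 10 (since 193·24 = 4632).
(9 + 10) mod 24 = 19.

19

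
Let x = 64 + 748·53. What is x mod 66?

42

748·53 = 39644.
39644 = 600·66 + 44, so 39644 mod 66 = 44.
(64 + 44) mod 66 = 42.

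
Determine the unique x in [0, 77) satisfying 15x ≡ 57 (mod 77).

15⁻¹ ≡ 36 (mod 77) because 15·36 = 540 = 7·77 + 1.
Multiplying both sides by 36: x ≡ 36·57 = 2052 ≡ 50 (mod 77).
Check: 15·50 = 750 = 9·77 + 57.

50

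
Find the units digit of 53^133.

3

The units digit of 53^n cycles with period 4: 3, 9, 7, 1, …
133 leaves remainder 1 on division by 4, so 53^133 ends in 3.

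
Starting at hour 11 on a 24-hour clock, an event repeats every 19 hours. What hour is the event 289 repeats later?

289·19 = 5491.
5491 − 228·24 = 19, so 5491 ≡ 19 (mod 24).
(11 + 19) mod 24 = 6.

6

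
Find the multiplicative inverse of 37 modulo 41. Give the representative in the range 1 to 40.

10

41 = 1·37 + 4
37 = 9·4 + 1
4 = 4·1 + 0
Back-substituting gives 37·10 ≡ 1 (mod 41).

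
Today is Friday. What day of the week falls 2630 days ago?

Dividing 2630 by 7 gives quotient 375 and remainder 5.
Friday − 5 days → Sunday.

Sunday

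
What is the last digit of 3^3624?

Powers of 3 mod 10 repeat with period 4: 3, 9, 7, 1.
3624 mod 4 = 0, so the last digit matches 3^4 = 1.

1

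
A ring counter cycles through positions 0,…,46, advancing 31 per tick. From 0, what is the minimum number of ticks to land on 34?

The inverse of 31 mod 47 is 44 (since 31·44 = 1364 ≡ 1).
Multiplying both sides by 44: x ≡ 44·34 = 1496 ≡ 39 (mod 47).

39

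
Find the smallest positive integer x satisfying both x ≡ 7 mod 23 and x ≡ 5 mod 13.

x ≡ 5 (mod 13) gives x ∈ {5, 18, 31, 44, 57, 70, 83, 96, …}.
The first of these with x mod 23 = 7 is 122.

122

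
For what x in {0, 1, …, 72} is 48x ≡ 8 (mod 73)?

61

The inverse of 48 mod 73 is 35 (since 48·35 = 1680 ≡ 1).
Multiplying both sides by 35: x ≡ 35·8 = 280 ≡ 61 (mod 73).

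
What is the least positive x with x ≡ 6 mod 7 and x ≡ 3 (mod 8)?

27

Since 8·1 ≡ 1 (mod 7), take x = 3 + 8·((6−3)·1 mod 7) = 3 + 8·3 = 27.
Check: 27 mod 7 = 6, 27 mod 8 = 3.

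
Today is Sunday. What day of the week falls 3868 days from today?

Thursday

3868 − 552·7 = 4, so 3868 ≡ 4 (mod 7).
Sunday + 4 days → Thursday.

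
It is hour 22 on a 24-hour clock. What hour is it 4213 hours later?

11

4213 = 175·24 + 13, so 4213 mod 24 = 13.
(22 + 13) mod 24 = 11.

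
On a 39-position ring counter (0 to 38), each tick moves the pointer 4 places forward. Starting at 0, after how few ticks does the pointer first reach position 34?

The inverse of 4 mod 39 is 10 (since 4·10 = 40 ≡ 1).
Multiplying both sides by 10: x ≡ 10·34 = 340 ≡ 28 (mod 39).
Check: 4·28 = 112 = 2·39 + 34.

28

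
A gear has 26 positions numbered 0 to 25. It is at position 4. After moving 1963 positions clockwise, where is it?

Dividing 1963 by 26 gives quotient 75 and remainder 13.
(4 + 13) mod 26 = 17.

17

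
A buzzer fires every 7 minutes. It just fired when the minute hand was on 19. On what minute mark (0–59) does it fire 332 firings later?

3

332·7 = 2324.
2324 − 38·60 = 44, so 2324 ≡ 44 (mod 60).
(19 + 44) mod 60 = 3.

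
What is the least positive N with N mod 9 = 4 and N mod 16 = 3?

67

x ≡ 4 (mod 9) gives x ∈ {4, 13, 22, 31, 40, 49, 58, 67}.
The first of these with x mod 16 = 3 is 67.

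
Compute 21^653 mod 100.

61

Successive squares of 21 mod 100: 21^1≡21, 21^2≡41, 21^4≡81, 21^8≡61, 21^16≡21, 21^32≡41, 21^64≡81, 21^128≡61, 21^256≡21, 21^512≡41.
Since 653 = 1 + 4 + 8 + 128 + 512 in binary, 21^653 ≡ 21·81·61·61·41 ≡ 61 (mod 100).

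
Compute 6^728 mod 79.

55

Successive squares of 6 mod 79: 6^1≡6, 6^2≡36, 6^4≡32, 6^8≡76, 6^16≡9, 6^32≡2, 6^64≡4, 6^128≡16, 6^256≡19, 6^512≡45.
Since 728 = 8 + 16 + 64 + 128 + 512 in binary, 6^728 ≡ 76·9·4·16·45 ≡ 55 (mod 79).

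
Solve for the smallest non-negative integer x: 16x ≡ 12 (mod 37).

10

16⁻¹ ≡ 7 (mod 37) because 16·7 = 112 = 3·37 + 1.
So x ≡ 7·12 = 84 ≡ 10 (mod 37).
Check: 16·10 = 160 = 4·37 + 12.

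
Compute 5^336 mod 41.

37

Successive squares of 5 mod 41: 5^1≡5, 5^2≡25, 5^4≡10, 5^8≡18, 5^16≡37, 5^32≡16, 5^64≡10, 5^128≡18, 5^256≡37.
336 = 16 + 64 + 256, so 5^336 ≡ 37·10·37 ≡ 37 (mod 41).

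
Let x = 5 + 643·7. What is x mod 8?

643·7 = 4501.
4501 − 562·8 = 5, so 4501 ≡ 5 (mod 8).
(5 + 5) mod 8 = 2.

2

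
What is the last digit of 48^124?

The units digit of 48^n cycles with period 4: 8, 4, 2, 6, …
124 leaves remainder 0 on division by 4, so 48^124 ends in 6.

6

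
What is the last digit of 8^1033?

8

Last digits of 8^n: 8, 4, 2, 6 (period 4).
1033 leaves remainder 1 on division by 4, so 8^1033 ends in 8.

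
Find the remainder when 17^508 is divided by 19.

16

By repeated squaring mod 19: 17^1≡17, 17^2≡4, 17^4≡16, 17^8≡9, 17^16≡5, 17^32≡6, 17^64≡17, 17^128≡4, 17^256≡16.
508 = 4 + 8 + 16 + 32 + 64 + 128 + 256, so 17^508 ≡ 16·9·5·6·17·4·16 ≡ 16 (mod 19).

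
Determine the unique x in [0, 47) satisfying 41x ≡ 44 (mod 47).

24

41⁻¹ ≡ 39 (mod 47) because 41·39 = 1599 = 34·47 + 1.
So x ≡ 39·44 = 1716 ≡ 24 (mod 47).
Check: 41·24 = 984 = 20·47 + 44.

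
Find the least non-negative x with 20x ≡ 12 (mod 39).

The inverse of 20 mod 39 is 2 (since 20·2 = 40 ≡ 1).
Multiplying both sides by 2: x ≡ 2·12 = 24 ≡ 24 (mod 39).
Check: 20·24 = 480 = 12·39 + 12.

24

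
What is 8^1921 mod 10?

The units digit of 8^n cycles with period 4: 8, 4, 2, 6, …
1921 mod 4 = 1, so the last digit matches 8^1 = 8.

8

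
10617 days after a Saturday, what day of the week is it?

Thursday

Dividing 10617 by 7 gives quotient 1516 and remainder 5.
Saturday + 5 days → Thursday.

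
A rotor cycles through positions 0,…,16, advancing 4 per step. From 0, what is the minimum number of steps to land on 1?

4⁻¹ ≡ 13 (mod 17) because 4·13 = 52 = 3·17 + 1.
Multiplying both sides by 13: x ≡ 13·1 = 13 ≡ 13 (mod 17).

13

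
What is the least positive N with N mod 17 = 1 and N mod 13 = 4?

Since 13·4 ≡ 1 (mod 17), take x = 4 + 13·((1−4)·4 mod 17) = 4 + 13·5 = 69.
Check: 69 mod 17 = 1, 69 mod 13 = 4.

69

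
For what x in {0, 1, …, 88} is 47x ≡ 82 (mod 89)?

15

47⁻¹ ≡ 36 (mod 89) because 47·36 = 1692 = 19·89 + 1.
So x ≡ 36·82 = 2952 ≡ 15 (mod 89).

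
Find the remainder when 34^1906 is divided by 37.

By repeated squaring mod 37: 34^1≡34, 34^2≡9, 34^4≡7, 34^8≡12, 34^16≡33, 34^32≡16, 34^64≡34, 34^128≡9, 34^256≡7, 34^512≡12, 34^1024≡33.
Since 1906 = 2 + 16 + 32 + 64 + 256 + 512 + 1024 in binary, 34^1906 ≡ 9·33·16·34·7·12·33 ≡ 33 (mod 37).

33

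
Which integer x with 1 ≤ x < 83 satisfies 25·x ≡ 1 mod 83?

10

83 = 3·25 + 8
25 = 3·8 + 1
8 = 8·1 + 0
Back-substituting gives 25·10 ≡ 1 (mod 83).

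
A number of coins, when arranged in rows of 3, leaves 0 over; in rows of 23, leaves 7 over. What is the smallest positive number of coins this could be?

x ≡ 0 (mod 3) gives x ∈ {0, 3, 6, 9, 12, 15, 18, 21, …}.
The first of these with x mod 23 = 7 is 30.

30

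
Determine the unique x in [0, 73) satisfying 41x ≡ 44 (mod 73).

26

The inverse of 41 mod 73 is 57 (since 41·57 = 2337 ≡ 1).
Multiplying both sides by 57: x ≡ 57·44 = 2508 ≡ 26 (mod 73).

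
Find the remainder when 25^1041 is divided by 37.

Successive squares of 25 mod 37: 25^1≡25, 25^2≡33, 25^4≡16, 25^8≡34, 25^16≡9, 25^32≡7, 25^64≡12, 25^128≡33, 25^256≡16, 25^512≡34, 25^1024≡9.
1041 = 1 + 16 + 1024, so 25^1041 ≡ 25·9·9 ≡ 27 (mod 37).

27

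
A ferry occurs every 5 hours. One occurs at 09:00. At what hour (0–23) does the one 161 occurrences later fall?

161·5 = 805.
805 mod 24 = 13 (since 33·24 = 792).
(9 + 13) mod 24 = 22.

22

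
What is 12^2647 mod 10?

Last digits of 2^n: 2, 4, 8, 6 (period 4).
2647 leaves remainder 3 on division by 4, so 12^2647 ends in 8.

8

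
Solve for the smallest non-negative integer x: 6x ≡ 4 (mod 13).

5

The inverse of 6 mod 13 is 11 (since 6·11 = 66 ≡ 1).
So x ≡ 11·4 = 44 ≡ 5 (mod 13).
Check: 6·5 = 30 = 2·13 + 4.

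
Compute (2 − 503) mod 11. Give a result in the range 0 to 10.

Dividing 503 by 11 gives quotient 45 and remainder 8.
(2 − 8) mod 11 = 5.

5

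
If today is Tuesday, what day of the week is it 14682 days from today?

Friday

14682 − 2097·7 = 3, so 14682 ≡ 3 (mod 7).
Tuesday + 3 days → Friday.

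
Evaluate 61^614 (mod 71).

By repeated squaring mod 71: 61^1≡61, 61^2≡29, 61^4≡60, 61^8≡50, 61^16≡15, 61^32≡12, 61^64≡2, 61^128≡4, 61^256≡16, 61^512≡43.
Since 614 = 2 + 4 + 32 + 64 + 512 in binary, 61^614 ≡ 29·60·12·2·43 ≡ 19 (mod 71).

19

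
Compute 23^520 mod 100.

Square-and-reduce mod 100: 23^1≡23, 23^2≡29, 23^4≡41, 23^8≡81, 23^16≡61, 23^32≡21, 23^64≡41, 23^128≡81, 23^256≡61, 23^512≡21.
520 = 8 + 512, so 23^520 ≡ 81·21 ≡ 1 (mod 100).

1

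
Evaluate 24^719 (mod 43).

13

Successive squares of 24 mod 43: 24^1≡24, 24^2≡17, 24^4≡31, 24^8≡15, 24^16≡10, 24^32≡14, 24^64≡24, 24^128≡17, 24^256≡31, 24^512≡15.
719 = 1 + 2 + 4 + 8 + 64 + 128 + 512, so 24^719 ≡ 24·17·31·15·24·17·15 ≡ 13 (mod 43).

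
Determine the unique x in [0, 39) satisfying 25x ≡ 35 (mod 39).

17

25⁻¹ ≡ 25 (mod 39) because 25·25 = 625 = 16·39 + 1.
Multiplying both sides by 25: x ≡ 25·35 = 875 ≡ 17 (mod 39).
Check: 25·17 = 425 = 10·39 + 35.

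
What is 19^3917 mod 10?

Powers of 9 mod 10 repeat with period 2: 9, 1.
3917 mod 2 = 1, so the last digit matches 9^1 = 9.

9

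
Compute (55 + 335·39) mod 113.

335·39 = 13065.
13065 = 115·113 + 70, so 13065 mod 113 = 70.
(55 + 70) mod 113 = 12.

12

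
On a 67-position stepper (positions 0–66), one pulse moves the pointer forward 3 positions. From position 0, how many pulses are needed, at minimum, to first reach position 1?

45

3·45 = 135 = 2·67 + 1, so 3⁻¹ ≡ 45 (mod 67).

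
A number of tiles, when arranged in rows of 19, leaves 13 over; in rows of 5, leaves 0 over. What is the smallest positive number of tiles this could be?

70

Since 5·4 ≡ 1 (mod 19), take x = 0 + 5·((13−0)·4 mod 19) = 0 + 5·14 = 70.
Check: 70 mod 19 = 13, 70 mod 5 = 0.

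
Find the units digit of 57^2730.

Last digits of 7^n: 7, 9, 3, 1 (period 4).
2730 mod 4 = 2, so the last digit matches 7^2 = 9.

9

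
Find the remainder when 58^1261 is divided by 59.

Square-and-reduce mod 59: 58^1≡58, 58^2≡1, 58^4≡1, 58^8≡1, 58^16≡1, 58^32≡1, 58^64≡1, 58^128≡1, 58^256≡1, 58^512≡1, 58^1024≡1.
Since 1261 = 1 + 4 + 8 + 32 + 64 + 128 + 1024 in binary, 58^1261 ≡ 58·1·1·1·1·1·1 ≡ 58 (mod 59).

58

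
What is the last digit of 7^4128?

The units digit of 7^n cycles with period 4: 7, 9, 3, 1, …
4128 mod 4 = 0, so the last digit matches 7^4 = 1.

1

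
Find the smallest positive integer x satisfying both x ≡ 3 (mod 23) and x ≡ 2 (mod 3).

26

Since 3·8 ≡ 1 (mod 23), take x = 2 + 3·((3−2)·8 mod 23) = 2 + 3·8 = 26.
Check: 26 mod 23 = 3, 26 mod 3 = 2.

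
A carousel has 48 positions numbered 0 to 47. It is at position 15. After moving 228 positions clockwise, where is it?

Dividing 228 by 48 gives quotient 4 and remainder 36.
(15 + 36) mod 48 = 3.

3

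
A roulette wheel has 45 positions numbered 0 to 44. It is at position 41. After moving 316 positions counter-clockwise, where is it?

316 − 7·45 = 1, so 316 ≡ 1 (mod 45).
(41 − 1) mod 45 = 40.

40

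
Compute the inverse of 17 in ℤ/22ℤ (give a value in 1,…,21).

17·13 = 221 = 10·22 + 1, so 17⁻¹ ≡ 13 (mod 22).

13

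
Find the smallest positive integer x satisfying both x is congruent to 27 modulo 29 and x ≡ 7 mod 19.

x ≡ 7 (mod 19) gives x ∈ {7, 26, 45, 64, 83, 102, 121, 140, …}.
The first of these with x mod 29 = 27 is 520.

520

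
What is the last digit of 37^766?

9

Last digits of 7^n: 7, 9, 3, 1 (period 4).
766 mod 4 = 2, so the last digit matches 7^2 = 9.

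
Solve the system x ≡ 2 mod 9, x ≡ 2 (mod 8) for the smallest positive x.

x ≡ 2 (mod 8) gives x ∈ {2}.
The first of these with x mod 9 = 2 is 2.

2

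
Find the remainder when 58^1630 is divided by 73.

35

By repeated squaring mod 73: 58^1≡58, 58^2≡6, 58^4≡36, 58^8≡55, 58^16≡32, 58^32≡2, 58^64≡4, 58^128≡16, 58^256≡37, 58^512≡55, 58^1024≡32.
1630 = 2 + 4 + 8 + 16 + 64 + 512 + 1024, so 58^1630 ≡ 6·36·55·32·4·55·32 ≡ 35 (mod 73).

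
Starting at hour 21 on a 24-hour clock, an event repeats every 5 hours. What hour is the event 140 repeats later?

140·5 = 700.
700 mod 24 = 4 (since 29·24 = 696).
(21 + 4) mod 24 = 1.

1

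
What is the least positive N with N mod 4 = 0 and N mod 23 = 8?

Since 23·3 ≡ 1 (mod 4), take x = 8 + 23·((0−8)·3 mod 4) = 8 + 23·0 = 8.
Check: 8 mod 4 = 0, 8 mod 23 = 8.

8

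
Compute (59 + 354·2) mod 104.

354·2 = 708.
708 mod 104 = 84 (since 6·104 = 624).
(59 + 84) mod 104 = 39.

39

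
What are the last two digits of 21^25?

By repeated squaring mod 100: 21^1≡21, 21^2≡41, 21^4≡81, 21^8≡61, 21^16≡21.
25 = 1 + 8 + 16, so 21^25 ≡ 21·61·21 ≡ 1 (mod 100).

01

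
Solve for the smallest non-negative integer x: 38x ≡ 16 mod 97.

77

38⁻¹ ≡ 23 (mod 97) because 38·23 = 874 = 9·97 + 1.
Multiplying both sides by 23: x ≡ 23·16 = 368 ≡ 77 (mod 97).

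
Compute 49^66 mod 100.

1

Square-and-reduce mod 100: 49^1≡49, 49^2≡1, 49^4≡1, 49^8≡1, 49^16≡1, 49^32≡1, 49^64≡1.
66 = 2 + 64, so 49^66 ≡ 1·1 ≡ 1 (mod 100).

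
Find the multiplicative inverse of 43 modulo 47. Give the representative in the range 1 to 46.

35

47 = 1·43 + 4
43 = 10·4 + 3
4 = 1·3 + 1
3 = 3·1 + 0
Back-substituting gives 43·35 ≡ 1 (mod 47).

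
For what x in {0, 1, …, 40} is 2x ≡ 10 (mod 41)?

2⁻¹ ≡ 21 (mod 41) because 2·21 = 42 = 1·41 + 1.
Multiplying both sides by 21: x ≡ 21·10 = 210 ≡ 5 (mod 41).

5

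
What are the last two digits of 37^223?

By repeated squaring mod 100: 37^1≡37, 37^2≡69, 37^4≡61, 37^8≡21, 37^16≡41, 37^32≡81, 37^64≡61, 37^128≡21.
223 = 1 + 2 + 4 + 8 + 16 + 64 + 128, so 37^223 ≡ 37·69·61·21·41·61·21 ≡ 53 (mod 100).

53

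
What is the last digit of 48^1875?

2

The units digit of 48^n cycles with period 4: 8, 4, 2, 6, …
1875 leaves remainder 3 on division by 4, so 48^1875 ends in 2.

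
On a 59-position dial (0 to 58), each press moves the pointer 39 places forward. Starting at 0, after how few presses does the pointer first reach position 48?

The inverse of 39 mod 59 is 56 (since 39·56 = 2184 ≡ 1).
Multiplying both sides by 56: x ≡ 56·48 = 2688 ≡ 33 (mod 59).

33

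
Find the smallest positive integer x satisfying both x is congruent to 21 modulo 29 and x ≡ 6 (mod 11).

50

x ≡ 6 (mod 11) gives x ∈ {6, 17, 28, 39, 50}.
The first of these with x mod 29 = 21 is 50.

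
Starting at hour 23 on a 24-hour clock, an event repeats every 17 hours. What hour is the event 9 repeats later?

9·17 = 153.
Dividing 153 by 24 gives quotient 6 and remainder 9.
(23 + 9) mod 24 = 8.

8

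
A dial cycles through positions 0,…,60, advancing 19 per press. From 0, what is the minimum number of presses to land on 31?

53

The inverse of 19 mod 61 is 45 (since 19·45 = 855 ≡ 1).
Multiplying both sides by 45: x ≡ 45·31 = 1395 ≡ 53 (mod 61).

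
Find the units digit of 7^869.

7

Powers of 7 mod 10 repeat with period 4: 7, 9, 3, 1.
869 mod 4 = 1, so the last digit matches 7^1 = 7.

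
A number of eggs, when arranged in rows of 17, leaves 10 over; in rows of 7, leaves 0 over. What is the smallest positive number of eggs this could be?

112

Since 7·5 ≡ 1 (mod 17), take x = 0 + 7·((10−0)·5 mod 17) = 0 + 7·16 = 112.
Check: 112 mod 17 = 10, 112 mod 7 = 0.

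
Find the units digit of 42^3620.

6

Powers of 2 mod 10 repeat with period 4: 2, 4, 8, 6.
3620 leaves remainder 0 on division by 4, so 42^3620 ends in 6.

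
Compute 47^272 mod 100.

Successive squares of 47 mod 100: 47^1≡47, 47^2≡9, 47^4≡81, 47^8≡61, 47^16≡21, 47^32≡41, 47^64≡81, 47^128≡61, 47^256≡21.
272 = 16 + 256, so 47^272 ≡ 21·21 ≡ 41 (mod 100).

41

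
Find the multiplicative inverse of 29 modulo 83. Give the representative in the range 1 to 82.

63

29·63 = 1827 = 22·83 + 1, so 29⁻¹ ≡ 63 (mod 83).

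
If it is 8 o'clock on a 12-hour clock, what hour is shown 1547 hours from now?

1547 − 128·12 = 11, so 1547 ≡ 11 (mod 12).
8 + 11 → 7 on a 12-hour dial.

7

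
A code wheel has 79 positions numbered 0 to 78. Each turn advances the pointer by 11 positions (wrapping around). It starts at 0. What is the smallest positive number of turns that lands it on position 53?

12

11⁻¹ ≡ 36 (mod 79) because 11·36 = 396 = 5·79 + 1.
Multiplying both sides by 36: x ≡ 36·53 = 1908 ≡ 12 (mod 79).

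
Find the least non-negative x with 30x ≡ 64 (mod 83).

The inverse of 30 mod 83 is 36 (since 30·36 = 1080 ≡ 1).
Multiplying both sides by 36: x ≡ 36·64 = 2304 ≡ 63 (mod 83).
Check: 30·63 = 1890 = 22·83 + 64.

63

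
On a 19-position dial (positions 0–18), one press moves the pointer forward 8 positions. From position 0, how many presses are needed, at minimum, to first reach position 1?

12

19 = 2·8 + 3
8 = 2·3 + 2
3 = 1·2 + 1
2 = 2·1 + 0
Back-substituting gives 8·12 ≡ 1 (mod 19).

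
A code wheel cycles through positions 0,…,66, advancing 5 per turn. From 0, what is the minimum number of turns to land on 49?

The inverse of 5 mod 67 is 27 (since 5·27 = 135 ≡ 1).
Multiplying both sides by 27: x ≡ 27·49 = 1323 ≡ 50 (mod 67).

50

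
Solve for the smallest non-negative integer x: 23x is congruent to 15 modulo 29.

12

23⁻¹ ≡ 24 (mod 29) because 23·24 = 552 = 19·29 + 1.
Multiplying both sides by 24: x ≡ 24·15 = 360 ≡ 12 (mod 29).
Check: 23·12 = 276 = 9·29 + 15.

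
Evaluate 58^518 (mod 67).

9

Successive squares of 58 mod 67: 58^1≡58, 58^2≡14, 58^4≡62, 58^8≡25, 58^16≡22, 58^32≡15, 58^64≡24, 58^128≡40, 58^256≡59, 58^512≡64.
518 = 2 + 4 + 512, so 58^518 ≡ 14·62·64 ≡ 9 (mod 67).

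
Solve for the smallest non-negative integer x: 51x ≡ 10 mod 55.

25

The inverse of 51 mod 55 is 41 (since 51·41 = 2091 ≡ 1).
Multiplying both sides by 41: x ≡ 41·10 = 410 ≡ 25 (mod 55).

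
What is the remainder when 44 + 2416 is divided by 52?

16

2416 − 46·52 = 24, so 2416 ≡ 24 (mod 52).
(44 + 24) mod 52 = 16.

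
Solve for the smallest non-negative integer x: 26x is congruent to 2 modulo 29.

The inverse of 26 mod 29 is 19 (since 26·19 = 494 ≡ 1).
Multiplying both sides by 19: x ≡ 19·2 = 38 ≡ 9 (mod 29).
Check: 26·9 = 234 = 8·29 + 2.

9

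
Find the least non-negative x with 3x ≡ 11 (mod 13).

8

3⁻¹ ≡ 9 (mod 13) because 3·9 = 27 = 2·13 + 1.
Multiplying both sides by 9: x ≡ 9·11 = 99 ≡ 8 (mod 13).
Check: 3·8 = 24 = 1·13 + 11.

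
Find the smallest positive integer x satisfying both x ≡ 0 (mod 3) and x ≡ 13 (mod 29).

42

Since 29·2 ≡ 1 (mod 3), take x = 13 + 29·((0−13)·2 mod 3) = 13 + 29·1 = 42.
Check: 42 mod 3 = 0, 42 mod 29 = 13.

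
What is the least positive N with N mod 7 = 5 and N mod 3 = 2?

x ≡ 2 (mod 3) gives x ∈ {2, 5}.
The first of these with x mod 7 = 5 is 5.

5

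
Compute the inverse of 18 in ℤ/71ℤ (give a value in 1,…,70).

18·4 = 72 = 1·71 + 1, so 18⁻¹ ≡ 4 (mod 71).

4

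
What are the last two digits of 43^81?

By repeated squaring mod 100: 43^1≡43, 43^2≡49, 43^4≡1, 43^8≡1, 43^16≡1, 43^32≡1, 43^64≡1.
Since 81 = 1 + 16 + 64 in binary, 43^81 ≡ 43·1·1 ≡ 43 (mod 100).

43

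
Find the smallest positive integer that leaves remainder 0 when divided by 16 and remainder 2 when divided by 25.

352

x ≡ 0 (mod 16) gives x ∈ {0, 16, 32, 48, 64, 80, 96, 112, …}.
The first of these with x mod 25 = 2 is 352.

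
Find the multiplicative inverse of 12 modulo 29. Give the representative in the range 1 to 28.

17

12·17 = 204 = 7·29 + 1, so 12⁻¹ ≡ 17 (mod 29).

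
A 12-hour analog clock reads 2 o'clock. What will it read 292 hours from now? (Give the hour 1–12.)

292 mod 12 = 4 (since 24·12 = 288).
2 + 4 → 6 on a 12-hour dial.

6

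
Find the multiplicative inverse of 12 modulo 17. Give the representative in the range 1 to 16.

10

12·10 = 120 = 7·17 + 1, so 12⁻¹ ≡ 10 (mod 17).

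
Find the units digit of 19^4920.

1

The units digit of 19^n cycles with period 2: 9, 1, …
4920 mod 2 = 0, so the last digit matches 9^2 = 1.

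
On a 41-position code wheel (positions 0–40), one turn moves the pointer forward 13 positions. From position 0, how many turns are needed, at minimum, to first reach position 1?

41 = 3·13 + 2
13 = 6·2 + 1
2 = 2·1 + 0
Back-substituting gives 13·19 ≡ 1 (mod 41).

19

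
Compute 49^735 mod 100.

By repeated squaring mod 100: 49^1≡49, 49^2≡1, 49^4≡1, 49^8≡1, 49^16≡1, 49^32≡1, 49^64≡1, 49^128≡1, 49^256≡1, 49^512≡1.
Since 735 = 1 + 2 + 4 + 8 + 16 + 64 + 128 + 512 in binary, 49^735 ≡ 49·1·1·1·1·1·1·1 ≡ 49 (mod 100).

49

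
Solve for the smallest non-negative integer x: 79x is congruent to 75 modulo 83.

The inverse of 79 mod 83 is 62 (since 79·62 = 4898 ≡ 1).
So x ≡ 62·75 = 4650 ≡ 2 (mod 83).

2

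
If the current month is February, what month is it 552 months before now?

552 mod 12 = 0 (since 46·12 = 552).
February − 0 months → February.

February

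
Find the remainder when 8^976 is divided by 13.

Successive squares of 8 mod 13: 8^1≡8, 8^2≡12, 8^4≡1, 8^8≡1, 8^16≡1, 8^32≡1, 8^64≡1, 8^128≡1, 8^256≡1, 8^512≡1.
976 = 16 + 64 + 128 + 256 + 512, so 8^976 ≡ 1·1·1·1·1 ≡ 1 (mod 13).

1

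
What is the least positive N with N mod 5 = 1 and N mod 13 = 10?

Since 13·2 ≡ 1 (mod 5), take x = 10 + 13·((1−10)·2 mod 5) = 10 + 13·2 = 36.
Check: 36 mod 5 = 1, 36 mod 13 = 10.

36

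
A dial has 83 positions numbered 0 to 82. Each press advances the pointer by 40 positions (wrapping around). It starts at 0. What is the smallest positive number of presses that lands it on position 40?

1

The inverse of 40 mod 83 is 27 (since 40·27 = 1080 ≡ 1).
Multiplying both sides by 27: x ≡ 27·40 = 1080 ≡ 1 (mod 83).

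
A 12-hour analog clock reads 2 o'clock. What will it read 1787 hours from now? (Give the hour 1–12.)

1

1787 = 148·12 + 11, so 1787 mod 12 = 11.
2 + 11 → 1 on a 12-hour dial.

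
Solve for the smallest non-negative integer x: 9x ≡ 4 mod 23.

The inverse of 9 mod 23 is 18 (since 9·18 = 162 ≡ 1).
So x ≡ 18·4 = 72 ≡ 3 (mod 23).
Check: 9·3 = 27 = 1·23 + 4.

3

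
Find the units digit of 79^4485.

Last digits of 9^n: 9, 1 (period 2).
4485 mod 2 = 1, so the last digit matches 9^1 = 9.

9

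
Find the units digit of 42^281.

2

Last digits of 2^n: 2, 4, 8, 6 (period 4).
281 leaves remainder 1 on division by 4, so 42^281 ends in 2.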